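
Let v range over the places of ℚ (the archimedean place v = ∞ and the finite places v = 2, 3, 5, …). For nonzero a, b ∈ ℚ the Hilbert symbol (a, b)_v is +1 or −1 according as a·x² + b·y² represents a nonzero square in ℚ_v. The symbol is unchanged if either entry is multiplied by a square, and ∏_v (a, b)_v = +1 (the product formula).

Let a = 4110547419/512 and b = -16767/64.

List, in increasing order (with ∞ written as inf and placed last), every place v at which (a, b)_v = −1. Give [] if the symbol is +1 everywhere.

(a, b) ≡ (21318, -23) mod (ℚ^×)²; places V = {2, 3, 11, 17, 19, 23, ∞}.
(a,b)_17: α=1, u≡4; β=0, v≡14 (mod 17); (4|17)=+1, (14|17)=-1; sign (−1)^0·+1^0·-1^1 = -1.
(a,b)_23: α=2, u≡19; β=1, v≡17 (mod 23); (19|23)=-1, (17|23)=-1; sign (−1)^0·-1^1·-1^2 = -1.
(a,b)_11: α=1, u≡6; β=0, v≡7 (mod 11); (6|11)=-1, (7|11)=-1; sign (−1)^0·-1^0·-1^1 = -1.
(a,b)_2: α=-9, β=-6; u≡3, v≡1 (mod 8); ε(u)ε(v)=1·0, αω(v)=-9·0, βω(u)=-6·1; sum ≡ 0  ⇒  +1.
(a,b)_3: α=7, u≡2; β=6, v≡1 (mod 3); (2|3)=-1, (1|3)=+1; sign (−1)^0·-1^6·+1^7 = +1.
(a,b)_19: α=1, u≡1; β=0, v≡15 (mod 19); (1|19)=+1, (15|19)=-1; sign (−1)^0·+1^0·-1^1 = -1.
(a,b)_∞: sgn(21318)=+, sgn(-23)=−, so +1.
|Ram(21318, -23)| = 4, even; anisotropic at {11, 17, 19, 23}.

[11, 17, 19, 23]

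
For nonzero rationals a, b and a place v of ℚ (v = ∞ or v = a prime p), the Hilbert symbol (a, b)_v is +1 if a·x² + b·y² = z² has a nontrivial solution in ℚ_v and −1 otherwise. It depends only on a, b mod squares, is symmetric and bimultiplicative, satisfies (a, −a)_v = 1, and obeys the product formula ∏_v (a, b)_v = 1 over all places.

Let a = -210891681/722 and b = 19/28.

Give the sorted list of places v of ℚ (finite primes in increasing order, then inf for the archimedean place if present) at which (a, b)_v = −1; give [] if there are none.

[2, 19]

Mod squares: a ≡ -2002, b ≡ 133. Check v ∈ {∞, 2, 3, 7, 11, 13, 17, 19}.
v=17: a=17^2·(≡8), b=17^0·(≡11) mod 17; (8|17)=+1, (11|17)=-1; (−1)^{2·0·8}·(+1)^0·(-1)^2 = +1.
v=∞: -2002 < 0 and 133 > 0  ⇒  (a,b)_∞ = +1.
v=13: a=13^1·(≡6), b=13^0·(≡3) mod 13; (6|13)=-1, (3|13)=+1; (−1)^{1·0·6}·(-1)^0·(+1)^1 = +1.
v=2: v_2(a)=-1, v_2(b)=-2; units ≡ 7, 5 (mod 8); ε·ε+αω+βω = 1·0+-1·1+-2·0 ≡ 1  ⇒  (a,b)_2 = -1.
v=19: a=19^-2·(≡8), b=19^1·(≡17) mod 19; (8|19)=-1, (17|19)=+1; (−1)^{-2·1·9}·(-1)^1·(+1)^-2 = -1.
v=11: a=11^1·(≡4), b=11^0·(≡5) mod 11; (4|11)=+1, (5|11)=+1; (−1)^{1·0·5}·(+1)^0·(+1)^1 = +1.
v=3: a=3^6·(≡2), b=3^0·(≡1) mod 3; (2|3)=-1, (1|3)=+1; (−1)^{6·0·1}·(-1)^0·(+1)^6 = +1.
v=7: a=7^1·(≡1), b=7^-1·(≡3) mod 7; (1|7)=+1, (3|7)=-1; (−1)^{1·-1·3}·(+1)^-1·(-1)^1 = +1.
(-2002, 133 / ℚ) ramifies at {2, 19}: a division algebra.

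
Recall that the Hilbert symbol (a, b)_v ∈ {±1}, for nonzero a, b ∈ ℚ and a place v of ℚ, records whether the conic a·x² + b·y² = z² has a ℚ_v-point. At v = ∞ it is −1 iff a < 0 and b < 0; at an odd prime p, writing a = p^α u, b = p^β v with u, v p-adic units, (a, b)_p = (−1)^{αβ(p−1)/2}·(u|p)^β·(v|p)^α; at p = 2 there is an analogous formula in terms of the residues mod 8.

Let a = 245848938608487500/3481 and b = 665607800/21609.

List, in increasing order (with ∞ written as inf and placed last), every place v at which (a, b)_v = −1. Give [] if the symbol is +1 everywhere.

[5, 17]

Mod squares: a ≡ 12155, b ≡ 4862. Check v ∈ {∞, 2, 3, 5, 7, 11, 13, 17, 37, 59}.
v=11: a=11^3·(≡4), b=11^1·(≡2) mod 11; (4|11)=+1, (2|11)=-1; (−1)^{3·1·5}·(+1)^1·(-1)^3 = +1.
v=59: a=59^-2·(≡20), b=59^0·(≡32) mod 59; (20|59)=+1, (32|59)=-1; (−1)^{-2·0·29}·(+1)^0·(-1)^-2 = +1.
v=2: v_2(a)=2, v_2(b)=3; units ≡ 3, 7 (mod 8); ε·ε+αω+βω = 1·1+2·0+3·1 ≡ 0  ⇒  (a,b)_2 = +1.
v=7: a=7^0·(≡3), b=7^-4·(≡2) mod 7; (3|7)=-1, (2|7)=+1; (−1)^{0·-4·3}·(-1)^-4·(+1)^0 = +1.
v=5: a=5^5·(≡1), b=5^2·(≡3) mod 5; (1|5)=+1, (3|5)=-1; (−1)^{5·2·2}·(+1)^2·(-1)^5 = -1.
v=∞: 12155 > 0 and 4862 > 0  ⇒  (a,b)_∞ = +1.
v=3: a=3^0·(≡2), b=3^-2·(≡2) mod 3; (2|3)=-1, (2|3)=-1; (−1)^{0·-2·1}·(-1)^-2·(-1)^0 = +1.
v=17: a=17^3·(≡13), b=17^1·(≡10) mod 17; (13|17)=+1, (10|17)=-1; (−1)^{3·1·8}·(+1)^1·(-1)^3 = -1.
v=37: a=37^2·(≡35), b=37^2·(≡20) mod 37; (35|37)=-1, (20|37)=-1; (−1)^{2·2·18}·(-1)^2·(-1)^2 = +1.
v=13: a=13^3·(≡12), b=13^1·(≡3) mod 13; (12|13)=+1, (3|13)=+1; (−1)^{3·1·6}·(+1)^1·(+1)^3 = +1.
Ram(12155, 4862) = {5, 17}; no ℚ_5-point on the conic.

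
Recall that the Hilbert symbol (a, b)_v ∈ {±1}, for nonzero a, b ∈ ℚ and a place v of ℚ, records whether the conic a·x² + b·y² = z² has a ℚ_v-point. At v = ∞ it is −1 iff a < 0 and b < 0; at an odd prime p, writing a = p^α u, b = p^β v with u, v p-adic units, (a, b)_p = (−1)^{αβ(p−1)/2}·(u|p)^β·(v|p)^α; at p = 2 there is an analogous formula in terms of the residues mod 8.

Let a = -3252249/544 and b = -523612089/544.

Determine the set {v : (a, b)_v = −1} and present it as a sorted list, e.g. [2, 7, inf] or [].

[2, 7, 13, inf]

Mod squares: a ≡ -34034, b ≡ -111826. Check v ∈ {∞, 2, 3, 7, 11, 13, 17, 19, 23}.
v=11: a=11^1·(≡2), b=11^1·(≡3) mod 11; (2|11)=-1, (3|11)=+1; (−1)^{1·1·5}·(-1)^1·(+1)^1 = +1.
v=3: a=3^2·(≡1), b=3^2·(≡2) mod 3; (1|3)=+1, (2|3)=-1; (−1)^{2·2·1}·(+1)^2·(-1)^2 = +1.
v=23: a=23^0·(≡9), b=23^1·(≡17) mod 23; (9|23)=+1, (17|23)=-1; (−1)^{0·1·11}·(+1)^1·(-1)^0 = +1.
v=13: a=13^1·(≡7), b=13^1·(≡9) mod 13; (7|13)=-1, (9|13)=+1; (−1)^{1·1·6}·(-1)^1·(+1)^1 = -1.
v=2: v_2(a)=-5, v_2(b)=-5; units ≡ 7, 7 (mod 8); ε·ε+αω+βω = 1·1+-5·0+-5·0 ≡ 1  ⇒  (a,b)_2 = -1.
v=7: a=7^1·(≡5), b=7^2·(≡3) mod 7; (5|7)=-1, (3|7)=-1; (−1)^{1·2·3}·(-1)^2·(-1)^1 = -1.
v=19: a=19^2·(≡14), b=19^2·(≡12) mod 19; (14|19)=-1, (12|19)=-1; (−1)^{2·2·9}·(-1)^2·(-1)^2 = +1.
v=17: a=17^-1·(≡15), b=17^-1·(≡1) mod 17; (15|17)=+1, (1|17)=+1; (−1)^{-1·-1·8}·(+1)^-1·(+1)^-1 = +1.
v=∞: -34034 < 0 and -111826 < 0  ⇒  (a,b)_∞ = -1.
Ram(-34034, -111826) = {2, 7, 13, ∞}; no ℚ_2-point on the conic.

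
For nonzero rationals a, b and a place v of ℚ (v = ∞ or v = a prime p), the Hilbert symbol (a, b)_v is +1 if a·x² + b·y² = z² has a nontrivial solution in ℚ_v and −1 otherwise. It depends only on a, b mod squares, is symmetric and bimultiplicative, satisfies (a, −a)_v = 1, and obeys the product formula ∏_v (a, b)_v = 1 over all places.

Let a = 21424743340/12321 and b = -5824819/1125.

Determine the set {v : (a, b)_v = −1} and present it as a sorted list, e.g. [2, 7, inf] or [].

(a, b) ≡ (715, -455) mod (ℚ^×)²; places V = {2, 3, 5, 7, 11, 13, 17, 23, 37, ∞}.
(a,b)_37: α=-2, u≡30; β=0, v≡11 (mod 37); (30|37)=+1, (11|37)=+1; sign (−1)^0·+1^0·+1^-2 = +1.
(a,b)_11: α=1, u≡6; β=2, v≡10 (mod 11); (6|11)=-1, (10|11)=-1; sign (−1)^0·-1^2·-1^1 = -1.
(a,b)_3: α=-2, u≡1; β=-2, v≡1 (mod 3); (1|3)=+1, (1|3)=+1; sign (−1)^0·+1^-2·+1^-2 = +1.
(a,b)_7: α=2, u≡4; β=1, v≡3 (mod 7); (4|7)=+1, (3|7)=-1; sign (−1)^0·+1^1·-1^2 = +1.
(a,b)_17: α=2, u≡4; β=0, v≡9 (mod 17); (4|17)=+1, (9|17)=+1; sign (−1)^0·+1^0·+1^2 = +1.
(a,b)_23: α=2, u≡8; β=2, v≡20 (mod 23); (8|23)=+1, (20|23)=-1; sign (−1)^0·+1^2·-1^2 = +1.
(a,b)_∞: sgn(715)=+, sgn(-455)=−, so +1.
(a,b)_2: α=2, β=0; u≡3, v≡1 (mod 8); ε(u)ε(v)=1·0, αω(v)=2·0, βω(u)=0·1; sum ≡ 0  ⇒  +1.
(a,b)_13: α=1, u≡12; β=1, v≡3 (mod 13); (12|13)=+1, (3|13)=+1; sign (−1)^0·+1^1·+1^1 = +1.
(a,b)_5: α=1, u≡3; β=-3, v≡4 (mod 5); (3|5)=-1, (4|5)=+1; sign (−1)^0·-1^-3·+1^1 = -1.
|Ram(715, -455)| = 2, even; anisotropic at {5, 11}.

[5, 11]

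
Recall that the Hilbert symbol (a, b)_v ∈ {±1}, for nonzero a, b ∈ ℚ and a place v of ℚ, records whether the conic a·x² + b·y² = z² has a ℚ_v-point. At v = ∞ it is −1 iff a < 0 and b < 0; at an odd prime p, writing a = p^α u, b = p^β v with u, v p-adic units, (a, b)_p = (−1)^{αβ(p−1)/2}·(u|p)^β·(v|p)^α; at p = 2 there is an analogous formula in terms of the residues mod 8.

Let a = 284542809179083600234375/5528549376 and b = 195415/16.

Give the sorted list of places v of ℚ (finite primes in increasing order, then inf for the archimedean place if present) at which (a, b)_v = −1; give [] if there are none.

[7, 17]

(a, b) ≡ (22610, 1615) mod (ℚ^×)²; places V = {2, 3, 5, 7, 11, 13, 17, 19, 23, ∞}.
(a,b)_3: α=-6, u≡2; β=0, v≡1 (mod 3); (2|3)=-1, (1|3)=+1; sign (−1)^0·-1^0·+1^-6 = +1.
(a,b)_5: α=7, u≡3; β=1, v≡3 (mod 5); (3|5)=-1, (3|5)=-1; sign (−1)^0·-1^1·-1^7 = +1.
(a,b)_2: α=-11, β=-4; u≡1, v≡7 (mod 8); ε(u)ε(v)=0·1, αω(v)=-11·0, βω(u)=-4·0; sum ≡ 0  ⇒  +1.
(a,b)_11: α=6, u≡9; β=2, v≡4 (mod 11); (9|11)=+1, (4|11)=+1; sign (−1)^0·+1^2·+1^6 = +1.
(a,b)_7: α=-1, u≡3; β=0, v≡5 (mod 7); (3|7)=-1, (5|7)=-1; sign (−1)^0·-1^0·-1^-1 = -1.
(a,b)_23: α=-2, u≡4; β=0, v≡22 (mod 23); (4|23)=+1, (22|23)=-1; sign (−1)^0·+1^0·-1^-2 = +1.
(a,b)_∞: sgn(22610)=+, sgn(1615)=+, so +1.
(a,b)_13: α=2, u≡10; β=0, v≡4 (mod 13); (10|13)=+1, (4|13)=+1; sign (−1)^0·+1^0·+1^2 = +1.
(a,b)_19: α=5, u≡10; β=1, v≡17 (mod 19); (10|19)=-1, (17|19)=+1; sign (−1)^1·-1^1·+1^5 = +1.
(a,b)_17: α=3, u≡9; β=1, v≡14 (mod 17); (9|17)=+1, (14|17)=-1; sign (−1)^0·+1^1·-1^3 = -1.
(22610, 1615 / ℚ) ramifies at {7, 17}: a division algebra.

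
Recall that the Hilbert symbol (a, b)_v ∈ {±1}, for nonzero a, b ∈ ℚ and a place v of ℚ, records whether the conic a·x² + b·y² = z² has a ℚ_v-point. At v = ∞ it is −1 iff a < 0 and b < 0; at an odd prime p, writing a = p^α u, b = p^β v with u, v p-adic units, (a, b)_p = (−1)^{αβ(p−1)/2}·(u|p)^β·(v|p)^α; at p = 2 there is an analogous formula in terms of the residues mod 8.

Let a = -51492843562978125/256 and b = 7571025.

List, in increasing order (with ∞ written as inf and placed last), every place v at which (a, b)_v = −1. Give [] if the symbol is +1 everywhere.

[7, 23]

Mod squares: a ≡ -165, b ≡ 33649. Check v ∈ {∞, 2, 3, 5, 7, 11, 19, 23}.
v=2: v_2(a)=-8, v_2(b)=0; units ≡ 3, 1 (mod 8); ε·ε+αω+βω = 1·0+-8·0+0·1 ≡ 0  ⇒  (a,b)_2 = +1.
v=7: a=7^4·(≡5), b=7^1·(≡5) mod 7; (5|7)=-1, (5|7)=-1; (−1)^{4·1·3}·(-1)^1·(-1)^4 = -1.
v=19: a=19^2·(≡16), b=19^1·(≡7) mod 19; (16|19)=+1, (7|19)=+1; (−1)^{2·1·9}·(+1)^1·(+1)^2 = +1.
v=5: a=5^5·(≡2), b=5^2·(≡1) mod 5; (2|5)=-1, (1|5)=+1; (−1)^{5·2·2}·(-1)^2·(+1)^5 = +1.
v=∞: -165 < 0 and 33649 > 0  ⇒  (a,b)_∞ = +1.
v=3: a=3^3·(≡2), b=3^2·(≡1) mod 3; (2|3)=-1, (1|3)=+1; (−1)^{3·2·1}·(-1)^2·(+1)^3 = +1.
v=11: a=11^3·(≡10), b=11^1·(≡5) mod 11; (10|11)=-1, (5|11)=+1; (−1)^{3·1·5}·(-1)^1·(+1)^3 = +1.
v=23: a=23^2·(≡20), b=23^1·(≡22) mod 23; (20|23)=-1, (22|23)=-1; (−1)^{2·1·11}·(-1)^1·(-1)^2 = -1.
Ram(-165, 33649) = {7, 23}; no ℚ_7-point on the conic.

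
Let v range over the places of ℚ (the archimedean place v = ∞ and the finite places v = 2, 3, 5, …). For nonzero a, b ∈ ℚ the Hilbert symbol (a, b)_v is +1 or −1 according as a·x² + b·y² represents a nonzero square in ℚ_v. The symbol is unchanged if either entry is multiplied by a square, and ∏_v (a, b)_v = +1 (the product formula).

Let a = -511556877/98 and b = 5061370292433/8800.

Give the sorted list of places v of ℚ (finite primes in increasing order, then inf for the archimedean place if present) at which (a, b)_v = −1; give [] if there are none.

[2, 11]

Mod squares: a ≡ -26, b ≡ 6006. Check v ∈ {∞, 2, 3, 5, 7, 11, 13, 17, 41}.
v=7: a=7^-2·(≡4), b=7^1·(≡1) mod 7; (4|7)=+1, (1|7)=+1; (−1)^{-2·1·3}·(+1)^1·(+1)^-2 = +1.
v=13: a=13^1·(≡6), b=13^1·(≡5) mod 13; (6|13)=-1, (5|13)=-1; (−1)^{1·1·6}·(-1)^1·(-1)^1 = +1.
v=2: v_2(a)=-1, v_2(b)=-5; units ≡ 3, 3 (mod 8); ε·ε+αω+βω = 1·1+-1·1+-5·1 ≡ 1  ⇒  (a,b)_2 = -1.
v=17: a=17^2·(≡9), b=17^0·(≡12) mod 17; (9|17)=+1, (12|17)=-1; (−1)^{2·0·8}·(+1)^0·(-1)^2 = +1.
v=5: a=5^0·(≡1), b=5^-2·(≡4) mod 5; (1|5)=+1, (4|5)=+1; (−1)^{0·-2·2}·(+1)^-2·(+1)^0 = +1.
v=11: a=11^0·(≡7), b=11^-1·(≡6) mod 11; (7|11)=-1, (6|11)=-1; (−1)^{0·-1·5}·(-1)^-1·(-1)^0 = -1.
v=3: a=3^4·(≡1), b=3^9·(≡1) mod 3; (1|3)=+1, (1|3)=+1; (−1)^{4·9·1}·(+1)^9·(+1)^4 = +1.
v=41: a=41^2·(≡17), b=41^4·(≡31) mod 41; (17|41)=-1, (31|41)=+1; (−1)^{2·4·20}·(-1)^4·(+1)^2 = +1.
v=∞: -26 < 0 and 6006 > 0  ⇒  (a,b)_∞ = +1.
Ram(-26, 6006) = {2, 11}; no ℚ_2-point on the conic.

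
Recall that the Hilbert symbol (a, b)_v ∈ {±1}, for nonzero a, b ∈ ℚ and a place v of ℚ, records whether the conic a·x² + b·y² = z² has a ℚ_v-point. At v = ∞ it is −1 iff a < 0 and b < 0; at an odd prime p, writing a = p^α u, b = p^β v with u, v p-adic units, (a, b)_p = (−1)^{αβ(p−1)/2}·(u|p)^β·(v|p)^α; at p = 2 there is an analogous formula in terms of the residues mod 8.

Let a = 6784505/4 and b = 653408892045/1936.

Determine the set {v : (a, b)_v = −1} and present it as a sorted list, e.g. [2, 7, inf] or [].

Mod squares: a ≡ 40145, b ≡ 47732405. Check v ∈ {∞, 2, 3, 5, 7, 11, 13, 29, 31, 37, 41}.
v=37: a=37^1·(≡26), b=37^1·(≡32) mod 37; (26|37)=+1, (32|37)=-1; (−1)^{1·1·18}·(+1)^1·(-1)^1 = -1.
v=29: a=29^0·(≡25), b=29^1·(≡26) mod 29; (25|29)=+1, (26|29)=-1; (−1)^{0·1·14}·(+1)^1·(-1)^0 = +1.
v=11: a=11^0·(≡6), b=11^-2·(≡6) mod 11; (6|11)=-1, (6|11)=-1; (−1)^{0·-2·5}·(-1)^-2·(-1)^0 = +1.
v=5: a=5^1·(≡4), b=5^1·(≡4) mod 5; (4|5)=+1, (4|5)=+1; (−1)^{1·1·2}·(+1)^1·(+1)^1 = +1.
v=41: a=41^0·(≡28), b=41^1·(≡40) mod 41; (28|41)=-1, (40|41)=+1; (−1)^{0·1·20}·(-1)^1·(+1)^0 = -1.
v=3: a=3^0·(≡2), b=3^4·(≡2) mod 3; (2|3)=-1, (2|3)=-1; (−1)^{0·4·1}·(-1)^4·(-1)^0 = +1.
v=7: a=7^1·(≡4), b=7^1·(≡5) mod 7; (4|7)=+1, (5|7)=-1; (−1)^{1·1·3}·(+1)^1·(-1)^1 = +1.
v=∞: 40145 > 0 and 47732405 > 0  ⇒  (a,b)_∞ = +1.
v=13: a=13^2·(≡10), b=13^2·(≡8) mod 13; (10|13)=+1, (8|13)=-1; (−1)^{2·2·6}·(+1)^2·(-1)^2 = +1.
v=2: v_2(a)=-2, v_2(b)=-4; units ≡ 1, 5 (mod 8); ε·ε+αω+βω = 0·0+-2·1+-4·0 ≡ 0  ⇒  (a,b)_2 = +1.
v=31: a=31^1·(≡22), b=31^1·(≡25) mod 31; (22|31)=-1, (25|31)=+1; (−1)^{1·1·15}·(-1)^1·(+1)^1 = +1.
Ram(40145, 47732405) = {37, 41}; no ℚ_37-point on the conic.

[37, 41]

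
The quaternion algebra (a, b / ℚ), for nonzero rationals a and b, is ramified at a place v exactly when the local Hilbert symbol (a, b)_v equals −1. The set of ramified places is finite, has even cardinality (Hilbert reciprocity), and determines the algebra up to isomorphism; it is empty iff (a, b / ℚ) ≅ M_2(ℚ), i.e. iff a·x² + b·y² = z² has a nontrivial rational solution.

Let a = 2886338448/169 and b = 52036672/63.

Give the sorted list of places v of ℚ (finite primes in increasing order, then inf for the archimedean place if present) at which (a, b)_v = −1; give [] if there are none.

Mod squares: a ≡ 247457, b ≡ 10759. Check v ∈ {∞, 2, 3, 7, 13, 23, 29, 53}.
v=2: v_2(a)=4, v_2(b)=6; units ≡ 1, 7 (mod 8); ε·ε+αω+βω = 0·1+4·0+6·0 ≡ 0  ⇒  (a,b)_2 = +1.
v=3: a=3^6·(≡2), b=3^-2·(≡1) mod 3; (2|3)=-1, (1|3)=+1; (−1)^{6·-2·1}·(-1)^-2·(+1)^6 = +1.
v=29: a=29^1·(≡9), b=29^1·(≡16) mod 29; (9|29)=+1, (16|29)=+1; (−1)^{1·1·14}·(+1)^1·(+1)^1 = +1.
v=23: a=23^1·(≡1), b=23^2·(≡12) mod 23; (1|23)=+1, (12|23)=+1; (−1)^{1·2·11}·(+1)^2·(+1)^1 = +1.
v=13: a=13^-2·(≡6), b=13^0·(≡7) mod 13; (6|13)=-1, (7|13)=-1; (−1)^{-2·0·6}·(-1)^0·(-1)^-2 = +1.
v=7: a=7^1·(≡2), b=7^-1·(≡1) mod 7; (2|7)=+1, (1|7)=+1; (−1)^{1·-1·3}·(+1)^-1·(+1)^1 = -1.
v=53: a=53^1·(≡2), b=53^1·(≡37) mod 53; (2|53)=-1, (37|53)=+1; (−1)^{1·1·26}·(-1)^1·(+1)^1 = -1.
v=∞: 247457 > 0 and 10759 > 0  ⇒  (a,b)_∞ = +1.
|Ram(247457, 10759)| = 2, even; anisotropic at {7, 53}.

[7, 53]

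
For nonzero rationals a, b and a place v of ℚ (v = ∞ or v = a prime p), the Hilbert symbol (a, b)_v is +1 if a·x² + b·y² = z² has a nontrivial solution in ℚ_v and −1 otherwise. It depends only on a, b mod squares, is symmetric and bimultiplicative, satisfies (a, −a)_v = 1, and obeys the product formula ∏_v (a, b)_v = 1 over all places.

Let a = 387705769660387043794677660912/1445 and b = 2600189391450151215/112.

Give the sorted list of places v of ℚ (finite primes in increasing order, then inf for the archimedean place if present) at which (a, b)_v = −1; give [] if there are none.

(a, b) ≡ (565915, 274505) mod (ℚ^×)²; places V = {2, 3, 5, 7, 11, 13, 17, 19, 23, 31, 37, 47, ∞}.
(a,b)_5: α=-1, u≡3; β=1, v≡4 (mod 5); (3|5)=-1, (4|5)=+1; sign (−1)^0·-1^1·+1^-1 = -1.
(a,b)_2: α=4, β=-4; u≡3, v≡1 (mod 8); ε(u)ε(v)=1·0, αω(v)=4·0, βω(u)=-4·1; sum ≡ 0  ⇒  +1.
(a,b)_7: α=1, u≡1; β=-1, v≡4 (mod 7); (1|7)=+1, (4|7)=+1; sign (−1)^1·+1^-1·+1^1 = -1.
(a,b)_∞: sgn(565915)=+, sgn(274505)=+, so +1.
(a,b)_13: α=4, u≡12; β=2, v≡12 (mod 13); (12|13)=+1, (12|13)=+1; sign (−1)^0·+1^2·+1^4 = +1.
(a,b)_3: α=10, u≡1; β=8, v≡2 (mod 3); (1|3)=+1, (2|3)=-1; sign (−1)^0·+1^8·-1^10 = +1.
(a,b)_23: α=1, u≡13; β=1, v≡19 (mod 23); (13|23)=+1, (19|23)=-1; sign (−1)^1·+1^1·-1^1 = +1.
(a,b)_11: α=2, u≡9; β=3, v≡10 (mod 11); (9|11)=+1, (10|11)=-1; sign (−1)^0·+1^3·-1^2 = +1.
(a,b)_37: α=3, u≡31; β=2, v≡32 (mod 37); (31|37)=-1, (32|37)=-1; sign (−1)^0·-1^2·-1^3 = -1.
(a,b)_17: α=-2, u≡4; β=0, v≡12 (mod 17); (4|17)=+1, (12|17)=-1; sign (−1)^0·+1^0·-1^-2 = +1.
(a,b)_31: α=2, u≡28; β=1, v≡5 (mod 31); (28|31)=+1, (5|31)=+1; sign (−1)^0·+1^1·+1^2 = +1.
(a,b)_19: α=3, u≡14; β=2, v≡15 (mod 19); (14|19)=-1, (15|19)=-1; sign (−1)^0·-1^2·-1^3 = -1.
(a,b)_47: α=2, u≡31; β=0, v≡21 (mod 47); (31|47)=-1, (21|47)=+1; sign (−1)^0·-1^0·+1^2 = +1.
|Ram(565915, 274505)| = 4, even; anisotropic at {5, 7, 19, 37}.

[5, 7, 19, 37]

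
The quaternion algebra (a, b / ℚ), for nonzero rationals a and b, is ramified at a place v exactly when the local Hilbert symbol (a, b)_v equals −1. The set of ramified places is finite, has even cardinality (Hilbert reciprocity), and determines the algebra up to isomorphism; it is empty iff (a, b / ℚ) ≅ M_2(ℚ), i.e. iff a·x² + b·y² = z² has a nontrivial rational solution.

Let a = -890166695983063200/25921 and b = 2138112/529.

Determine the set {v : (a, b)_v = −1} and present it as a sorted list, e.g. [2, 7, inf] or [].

[13, 41]

Mod squares: a ≡ -1143818, b ≡ 58. Check v ∈ {∞, 2, 3, 5, 7, 13, 23, 29, 37, 41}.
v=37: a=37^1·(≡35), b=37^0·(≡33) mod 37; (35|37)=-1, (33|37)=+1; (−1)^{1·0·18}·(-1)^0·(+1)^1 = +1.
v=13: a=13^5·(≡7), b=13^0·(≡6) mod 13; (7|13)=-1, (6|13)=-1; (−1)^{5·0·6}·(-1)^0·(-1)^5 = -1.
v=2: v_2(a)=5, v_2(b)=13; units ≡ 3, 5 (mod 8); ε·ε+αω+βω = 1·0+5·1+13·1 ≡ 0  ⇒  (a,b)_2 = +1.
v=5: a=5^2·(≡2), b=5^0·(≡3) mod 5; (2|5)=-1, (3|5)=-1; (−1)^{2·0·2}·(-1)^0·(-1)^2 = +1.
v=29: a=29^3·(≡12), b=29^1·(≡18) mod 29; (12|29)=-1, (18|29)=-1; (−1)^{3·1·14}·(-1)^1·(-1)^3 = +1.
v=23: a=23^-2·(≡16), b=23^-2·(≡9) mod 23; (16|23)=+1, (9|23)=+1; (−1)^{-2·-2·11}·(+1)^-2·(+1)^-2 = +1.
v=7: a=7^-2·(≡3), b=7^0·(≡1) mod 7; (3|7)=-1, (1|7)=+1; (−1)^{-2·0·3}·(-1)^0·(+1)^-2 = +1.
v=∞: -1143818 < 0 and 58 > 0  ⇒  (a,b)_∞ = +1.
v=3: a=3^4·(≡1), b=3^2·(≡1) mod 3; (1|3)=+1, (1|3)=+1; (−1)^{4·2·1}·(+1)^2·(+1)^4 = +1.
v=41: a=41^1·(≡37), b=41^0·(≡30) mod 41; (37|41)=+1, (30|41)=-1; (−1)^{1·0·20}·(+1)^0·(-1)^1 = -1.
(-1143818, 58 / ℚ) ramifies at {13, 41}: a division algebra.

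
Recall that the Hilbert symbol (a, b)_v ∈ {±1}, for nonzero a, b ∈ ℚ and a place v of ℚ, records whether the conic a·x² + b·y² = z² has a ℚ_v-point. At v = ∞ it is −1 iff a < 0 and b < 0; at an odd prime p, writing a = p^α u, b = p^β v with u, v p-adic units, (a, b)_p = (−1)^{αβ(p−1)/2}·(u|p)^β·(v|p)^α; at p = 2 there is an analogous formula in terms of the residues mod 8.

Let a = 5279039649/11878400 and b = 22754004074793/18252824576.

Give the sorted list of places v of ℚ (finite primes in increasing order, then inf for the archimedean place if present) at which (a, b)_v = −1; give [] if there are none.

Mod squares: a ≡ 29, b ≡ 493. Check v ∈ {∞, 2, 3, 5, 7, 13, 17, 23, 29}.
v=∞: 29 > 0 and 493 > 0  ⇒  (a,b)_∞ = +1.
v=17: a=17^0·(≡5), b=17^1·(≡5) mod 17; (5|17)=-1, (5|17)=-1; (−1)^{0·1·8}·(-1)^1·(-1)^0 = -1.
v=29: a=29^-1·(≡7), b=29^-1·(≡17) mod 29; (7|29)=+1, (17|29)=-1; (−1)^{-1·-1·14}·(+1)^-1·(-1)^-1 = -1.
v=13: a=13^2·(≡1), b=13^0·(≡9) mod 13; (1|13)=+1, (9|13)=+1; (−1)^{2·0·6}·(+1)^0·(+1)^2 = +1.
v=5: a=5^-2·(≡4), b=5^0·(≡3) mod 5; (4|5)=+1, (3|5)=-1; (−1)^{-2·0·2}·(+1)^0·(-1)^-2 = +1.
v=7: a=7^0·(≡1), b=7^-4·(≡5) mod 7; (1|7)=+1, (5|7)=-1; (−1)^{0·-4·3}·(+1)^-4·(-1)^0 = +1.
v=2: v_2(a)=-14, v_2(b)=-18; units ≡ 5, 5 (mod 8); ε·ε+αω+βω = 0·0+-14·1+-18·1 ≡ 0  ⇒  (a,b)_2 = +1.
v=23: a=23^2·(≡16), b=23^4·(≡21) mod 23; (16|23)=+1, (21|23)=-1; (−1)^{2·4·11}·(+1)^4·(-1)^2 = +1.
v=3: a=3^10·(≡2), b=3^14·(≡1) mod 3; (2|3)=-1, (1|3)=+1; (−1)^{10·14·1}·(-1)^14·(+1)^10 = +1.
|Ram(29, 493)| = 2, even; anisotropic at {17, 29}.

[17, 29]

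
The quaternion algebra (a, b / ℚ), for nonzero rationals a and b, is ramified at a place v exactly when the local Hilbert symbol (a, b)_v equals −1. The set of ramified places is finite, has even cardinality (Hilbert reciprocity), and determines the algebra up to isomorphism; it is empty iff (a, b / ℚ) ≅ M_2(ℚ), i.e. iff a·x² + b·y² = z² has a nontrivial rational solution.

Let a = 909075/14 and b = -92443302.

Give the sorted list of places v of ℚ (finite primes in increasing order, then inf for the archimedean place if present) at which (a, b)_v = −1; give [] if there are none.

[3, 7, 17, 31]

(a, b) ≡ (509082, -4278) mod (ℚ^×)²; places V = {2, 3, 5, 7, 17, 23, 31, ∞}.
(a,b)_23: α=1, u≡9; β=1, v≡22 (mod 23); (9|23)=+1, (22|23)=-1; sign (−1)^1·+1^1·-1^1 = +1.
(a,b)_2: α=-1, β=1; u≡5, v≡5 (mod 8); ε(u)ε(v)=0·0, αω(v)=-1·1, βω(u)=1·1; sum ≡ 0  ⇒  +1.
(a,b)_7: α=-1, u≡3; β=4, v≡5 (mod 7); (3|7)=-1, (5|7)=-1; sign (−1)^0·-1^4·-1^-1 = -1.
(a,b)_5: α=2, u≡2; β=0, v≡3 (mod 5); (2|5)=-1, (3|5)=-1; sign (−1)^0·-1^0·-1^2 = +1.
(a,b)_∞: sgn(509082)=+, sgn(-4278)=−, so +1.
(a,b)_17: α=1, u≡8; β=0, v≡12 (mod 17); (8|17)=+1, (12|17)=-1; sign (−1)^0·+1^0·-1^1 = -1.
(a,b)_31: α=1, u≡11; β=1, v≡3 (mod 31); (11|31)=-1, (3|31)=-1; sign (−1)^1·-1^1·-1^1 = -1.
(a,b)_3: α=1, u≡2; β=3, v≡2 (mod 3); (2|3)=-1, (2|3)=-1; sign (−1)^1·-1^3·-1^1 = -1.
Ram(509082, -4278) = {3, 7, 17, 31}; no ℚ_3-point on the conic.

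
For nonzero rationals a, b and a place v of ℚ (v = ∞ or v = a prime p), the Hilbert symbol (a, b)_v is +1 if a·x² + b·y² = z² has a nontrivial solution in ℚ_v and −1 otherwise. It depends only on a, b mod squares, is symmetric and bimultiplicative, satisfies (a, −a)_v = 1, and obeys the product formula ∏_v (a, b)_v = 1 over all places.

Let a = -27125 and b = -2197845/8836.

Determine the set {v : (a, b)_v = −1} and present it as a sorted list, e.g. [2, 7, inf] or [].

Mod squares: a ≡ -1085, b ≡ -5. Check v ∈ {∞, 2, 3, 5, 7, 13, 17, 31, 47}.
v=47: a=47^0·(≡41), b=47^-2·(≡4) mod 47; (41|47)=-1, (4|47)=+1; (−1)^{0·-2·23}·(-1)^-2·(+1)^0 = +1.
v=17: a=17^0·(≡7), b=17^2·(≡10) mod 17; (7|17)=-1, (10|17)=-1; (−1)^{0·2·8}·(-1)^2·(-1)^0 = +1.
v=7: a=7^1·(≡3), b=7^0·(≡4) mod 7; (3|7)=-1, (4|7)=+1; (−1)^{1·0·3}·(-1)^0·(+1)^1 = +1.
v=2: v_2(a)=0, v_2(b)=-2; units ≡ 3, 3 (mod 8); ε·ε+αω+βω = 1·1+0·1+-2·1 ≡ 1  ⇒  (a,b)_2 = -1.
v=31: a=31^1·(≡24), b=31^0·(≡24) mod 31; (24|31)=-1, (24|31)=-1; (−1)^{1·0·15}·(-1)^0·(-1)^1 = -1.
v=3: a=3^0·(≡1), b=3^2·(≡1) mod 3; (1|3)=+1, (1|3)=+1; (−1)^{0·2·1}·(+1)^2·(+1)^0 = +1.
v=∞: -1085 < 0 and -5 < 0  ⇒  (a,b)_∞ = -1.
v=5: a=5^3·(≡3), b=5^1·(≡1) mod 5; (3|5)=-1, (1|5)=+1; (−1)^{3·1·2}·(-1)^1·(+1)^3 = -1.
v=13: a=13^0·(≡6), b=13^2·(≡11) mod 13; (6|13)=-1, (11|13)=-1; (−1)^{0·2·6}·(-1)^2·(-1)^0 = +1.
(-1085, -5 / ℚ) ramifies at {2, 5, 31, ∞}: a division algebra.

[2, 5, 31, inf]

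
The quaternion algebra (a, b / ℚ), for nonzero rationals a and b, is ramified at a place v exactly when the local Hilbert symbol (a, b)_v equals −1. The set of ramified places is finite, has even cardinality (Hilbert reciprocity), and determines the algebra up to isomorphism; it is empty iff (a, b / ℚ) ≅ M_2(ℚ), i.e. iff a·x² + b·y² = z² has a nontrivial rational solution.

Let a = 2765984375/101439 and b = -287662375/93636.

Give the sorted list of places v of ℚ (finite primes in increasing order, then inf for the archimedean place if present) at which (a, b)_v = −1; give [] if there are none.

(a, b) ≡ (57057, -95095) mod (ℚ^×)²; places V = {2, 3, 5, 7, 11, 13, 17, 19, ∞}.
(a,b)_∞: sgn(57057)=+, sgn(-95095)=−, so +1.
(a,b)_5: α=6, u≡2; β=3, v≡1 (mod 5); (2|5)=-1, (1|5)=+1; sign (−1)^0·-1^3·+1^6 = -1.
(a,b)_3: α=-3, u≡2; β=-4, v≡2 (mod 3); (2|3)=-1, (2|3)=-1; sign (−1)^0·-1^-4·-1^-3 = -1.
(a,b)_7: α=1, u≡6; β=1, v≡4 (mod 7); (6|7)=-1, (4|7)=+1; sign (−1)^1·-1^1·+1^1 = +1.
(a,b)_17: α=-2, u≡5; β=-2, v≡14 (mod 17); (5|17)=-1, (14|17)=-1; sign (−1)^0·-1^-2·-1^-2 = +1.
(a,b)_2: α=0, β=-2; u≡1, v≡1 (mod 8); ε(u)ε(v)=0·0, αω(v)=0·0, βω(u)=-2·0; sum ≡ 0  ⇒  +1.
(a,b)_13: α=-1, u≡8; β=1, v≡1 (mod 13); (8|13)=-1, (1|13)=+1; sign (−1)^0·-1^1·+1^-1 = -1.
(a,b)_11: α=3, u≡2; β=3, v≡9 (mod 11); (2|11)=-1, (9|11)=+1; sign (−1)^1·-1^3·+1^3 = +1.
(a,b)_19: α=1, u≡4; β=1, v≡11 (mod 19); (4|19)=+1, (11|19)=+1; sign (−1)^1·+1^1·+1^1 = -1.
(57057, -95095 / ℚ) ramifies at {3, 5, 13, 19}: a division algebra.

[3, 5, 13, 19]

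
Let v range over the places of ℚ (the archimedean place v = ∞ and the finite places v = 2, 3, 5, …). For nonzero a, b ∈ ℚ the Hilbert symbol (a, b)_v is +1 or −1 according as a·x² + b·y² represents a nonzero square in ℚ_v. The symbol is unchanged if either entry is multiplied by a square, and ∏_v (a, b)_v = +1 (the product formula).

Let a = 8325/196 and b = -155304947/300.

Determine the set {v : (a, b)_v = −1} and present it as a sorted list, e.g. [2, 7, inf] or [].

[23, 31]

(a, b) ≡ (37, -554001) mod (ℚ^×)²; places V = {2, 3, 5, 7, 23, 29, 31, 37, ∞}.
(a,b)_29: α=0, u≡8; β=2, v≡15 (mod 29); (8|29)=-1, (15|29)=-1; sign (−1)^0·-1^2·-1^0 = +1.
(a,b)_∞: sgn(37)=+, sgn(-554001)=−, so +1.
(a,b)_23: α=0, u≡21; β=1, v≡20 (mod 23); (21|23)=-1, (20|23)=-1; sign (−1)^0·-1^1·-1^0 = -1.
(a,b)_5: α=2, u≡3; β=-2, v≡4 (mod 5); (3|5)=-1, (4|5)=+1; sign (−1)^0·-1^-2·+1^2 = +1.
(a,b)_7: α=-2, u≡4; β=1, v≡5 (mod 7); (4|7)=+1, (5|7)=-1; sign (−1)^0·+1^1·-1^-2 = +1.
(a,b)_3: α=2, u≡1; β=-1, v≡1 (mod 3); (1|3)=+1, (1|3)=+1; sign (−1)^0·+1^-1·+1^2 = +1.
(a,b)_31: α=0, u≡11; β=1, v≡2 (mod 31); (11|31)=-1, (2|31)=+1; sign (−1)^0·-1^1·+1^0 = -1.
(a,b)_2: α=-2, β=-2; u≡5, v≡7 (mod 8); ε(u)ε(v)=0·1, αω(v)=-2·0, βω(u)=-2·1; sum ≡ 0  ⇒  +1.
(a,b)_37: α=1, u≡7; β=1, v≡27 (mod 37); (7|37)=+1, (27|37)=+1; sign (−1)^0·+1^1·+1^1 = +1.
|Ram(37, -554001)| = 2, even; anisotropic at {23, 31}.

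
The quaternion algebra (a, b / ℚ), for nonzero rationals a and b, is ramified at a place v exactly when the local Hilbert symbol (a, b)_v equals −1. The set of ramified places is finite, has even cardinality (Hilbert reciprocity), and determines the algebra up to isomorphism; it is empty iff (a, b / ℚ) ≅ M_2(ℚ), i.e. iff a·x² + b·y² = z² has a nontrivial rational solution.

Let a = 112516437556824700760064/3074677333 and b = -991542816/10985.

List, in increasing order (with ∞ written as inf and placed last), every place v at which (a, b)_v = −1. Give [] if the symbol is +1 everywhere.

(a, b) ≡ (143, -4290) mod (ℚ^×)²; places V = {2, 3, 5, 7, 11, 13, 17, 19, ∞}.
(a,b)_11: α=3, u≡2; β=1, v≡2 (mod 11); (2|11)=-1, (2|11)=-1; sign (−1)^1·-1^1·-1^3 = -1.
(a,b)_5: α=0, u≡3; β=-1, v≡2 (mod 5); (3|5)=-1, (2|5)=-1; sign (−1)^0·-1^-1·-1^0 = -1.
(a,b)_17: α=6, u≡7; β=2, v≡10 (mod 17); (7|17)=-1, (10|17)=-1; sign (−1)^0·-1^2·-1^6 = +1.
(a,b)_3: α=8, u≡2; β=3, v≡1 (mod 3); (2|3)=-1, (1|3)=+1; sign (−1)^0·-1^3·+1^8 = -1.
(a,b)_13: α=-7, u≡8; β=-3, v≡7 (mod 13); (8|13)=-1, (7|13)=-1; sign (−1)^0·-1^-3·-1^-7 = +1.
(a,b)_∞: sgn(143)=+, sgn(-4290)=−, so +1.
(a,b)_7: α=-2, u≡3; β=0, v≡1 (mod 7); (3|7)=-1, (1|7)=+1; sign (−1)^0·-1^0·+1^-2 = +1.
(a,b)_2: α=12, β=5; u≡7, v≡7 (mod 8); ε(u)ε(v)=1·1, αω(v)=12·0, βω(u)=5·0; sum ≡ 1  ⇒  -1.
(a,b)_19: α=4, u≡8; β=2, v≡1 (mod 19); (8|19)=-1, (1|19)=+1; sign (−1)^0·-1^2·+1^4 = +1.
Ram(143, -4290) = {2, 3, 5, 11}; no ℚ_2-point on the conic.

[2, 3, 5, 11]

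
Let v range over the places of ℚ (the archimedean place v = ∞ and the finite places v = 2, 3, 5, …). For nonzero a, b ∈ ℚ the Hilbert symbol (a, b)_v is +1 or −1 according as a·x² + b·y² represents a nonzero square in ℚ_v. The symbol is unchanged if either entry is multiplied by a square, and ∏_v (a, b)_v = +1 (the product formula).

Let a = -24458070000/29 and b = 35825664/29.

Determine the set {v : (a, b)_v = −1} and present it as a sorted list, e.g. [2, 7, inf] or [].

Mod squares: a ≡ -245427, b ≡ 20706. Check v ∈ {∞, 2, 3, 5, 7, 13, 17, 29, 31}.
v=7: a=7^1·(≡2), b=7^3·(≡1) mod 7; (2|7)=+1, (1|7)=+1; (−1)^{1·3·3}·(+1)^3·(+1)^1 = -1.
v=3: a=3^1·(≡1), b=3^1·(≡2) mod 3; (1|3)=+1, (2|3)=-1; (−1)^{1·1·1}·(+1)^1·(-1)^1 = +1.
v=2: v_2(a)=4, v_2(b)=11; units ≡ 5, 1 (mod 8); ε·ε+αω+βω = 0·0+4·0+11·1 ≡ 1  ⇒  (a,b)_2 = -1.
v=13: a=13^1·(≡10), b=13^0·(≡10) mod 13; (10|13)=+1, (10|13)=+1; (−1)^{1·0·6}·(+1)^0·(+1)^1 = +1.
v=∞: -245427 < 0 and 20706 > 0  ⇒  (a,b)_∞ = +1.
v=31: a=31^1·(≡18), b=31^0·(≡22) mod 31; (18|31)=+1, (22|31)=-1; (−1)^{1·0·15}·(+1)^0·(-1)^1 = -1.
v=29: a=29^-1·(≡25), b=29^-1·(≡21) mod 29; (25|29)=+1, (21|29)=-1; (−1)^{-1·-1·14}·(+1)^-1·(-1)^-1 = -1.
v=5: a=5^4·(≡2), b=5^0·(≡1) mod 5; (2|5)=-1, (1|5)=+1; (−1)^{4·0·2}·(-1)^0·(+1)^4 = +1.
v=17: a=17^2·(≡1), b=17^1·(≡6) mod 17; (1|17)=+1, (6|17)=-1; (−1)^{2·1·8}·(+1)^1·(-1)^2 = +1.
|Ram(-245427, 20706)| = 4, even; anisotropic at {2, 7, 29, 31}.

[2, 7, 29, 31]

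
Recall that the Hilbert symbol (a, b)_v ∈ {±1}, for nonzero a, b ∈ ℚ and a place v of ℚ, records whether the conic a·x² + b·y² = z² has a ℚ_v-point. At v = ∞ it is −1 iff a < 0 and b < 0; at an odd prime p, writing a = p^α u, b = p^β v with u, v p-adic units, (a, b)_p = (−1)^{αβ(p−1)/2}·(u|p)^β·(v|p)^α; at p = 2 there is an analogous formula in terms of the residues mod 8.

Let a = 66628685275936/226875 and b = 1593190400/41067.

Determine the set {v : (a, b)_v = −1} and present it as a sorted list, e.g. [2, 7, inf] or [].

Mod squares: a ≡ 6438, b ≡ 222. Check v ∈ {∞, 2, 3, 5, 7, 11, 13, 29, 31, 37}.
v=3: a=3^-1·(≡1), b=3^-5·(≡2) mod 3; (1|3)=+1, (2|3)=-1; (−1)^{-1·-5·1}·(+1)^-5·(-1)^-1 = +1.
v=7: a=7^4·(≡6), b=7^0·(≡5) mod 7; (6|7)=-1, (5|7)=-1; (−1)^{4·0·3}·(-1)^0·(-1)^4 = +1.
v=2: v_2(a)=5, v_2(b)=11; units ≡ 3, 7 (mod 8); ε·ε+αω+βω = 1·1+5·0+11·1 ≡ 0  ⇒  (a,b)_2 = +1.
v=29: a=29^3·(≡15), b=29^2·(≡11) mod 29; (15|29)=-1, (11|29)=-1; (−1)^{3·2·14}·(-1)^2·(-1)^3 = -1.
v=31: a=31^2·(≡17), b=31^0·(≡5) mod 31; (17|31)=-1, (5|31)=+1; (−1)^{2·0·15}·(-1)^0·(+1)^2 = +1.
v=37: a=37^1·(≡1), b=37^1·(≡35) mod 37; (1|37)=+1, (35|37)=-1; (−1)^{1·1·18}·(+1)^1·(-1)^1 = -1.
v=13: a=13^0·(≡9), b=13^-2·(≡1) mod 13; (9|13)=+1, (1|13)=+1; (−1)^{0·-2·6}·(+1)^-2·(+1)^0 = +1.
v=5: a=5^-4·(≡2), b=5^2·(≡3) mod 5; (2|5)=-1, (3|5)=-1; (−1)^{-4·2·2}·(-1)^2·(-1)^-4 = +1.
v=11: a=11^-2·(≡5), b=11^0·(≡8) mod 11; (5|11)=+1, (8|11)=-1; (−1)^{-2·0·5}·(+1)^0·(-1)^-2 = +1.
v=∞: 6438 > 0 and 222 > 0  ⇒  (a,b)_∞ = +1.
Ram(6438, 222) = {29, 37}; no ℚ_29-point on the conic.

[29, 37]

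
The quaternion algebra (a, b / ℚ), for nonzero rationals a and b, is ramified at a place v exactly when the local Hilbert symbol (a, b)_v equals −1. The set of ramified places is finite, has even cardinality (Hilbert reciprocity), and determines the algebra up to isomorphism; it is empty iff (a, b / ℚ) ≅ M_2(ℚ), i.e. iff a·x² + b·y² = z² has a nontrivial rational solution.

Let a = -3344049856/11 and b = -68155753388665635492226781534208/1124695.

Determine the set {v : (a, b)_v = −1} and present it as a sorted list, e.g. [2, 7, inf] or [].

(a, b) ≡ (-1592129, -15921290) mod (ℚ^×)²; places V = {2, 3, 5, 7, 11, 13, 19, 23, 29, 31, ∞}.
(a,b)_13: α=0, u≡2; β=-2, v≡2 (mod 13); (2|13)=-1, (2|13)=-1; sign (−1)^0·-1^-2·-1^0 = +1.
(a,b)_31: α=1, u≡7; β=3, v≡28 (mod 31); (7|31)=+1, (28|31)=+1; sign (−1)^1·+1^3·+1^1 = -1.
(a,b)_5: α=0, u≡4; β=-1, v≡3 (mod 5); (4|5)=+1, (3|5)=-1; sign (−1)^0·+1^-1·-1^0 = +1.
(a,b)_2: α=6, β=11; u≡7, v≡3 (mod 8); ε(u)ε(v)=1·1, αω(v)=6·1, βω(u)=11·0; sum ≡ 1  ⇒  -1.
(a,b)_11: α=-1, u≡7; β=-3, v≡3 (mod 11); (7|11)=-1, (3|11)=+1; sign (−1)^1·-1^-3·+1^-1 = +1.
(a,b)_7: α=1, u≡1; β=5, v≡5 (mod 7); (1|7)=+1, (5|7)=-1; sign (−1)^1·+1^5·-1^1 = +1.
(a,b)_3: α=0, u≡1; β=2, v≡1 (mod 3); (1|3)=+1, (1|3)=+1; sign (−1)^0·+1^2·+1^0 = +1.
(a,b)_23: α=1, u≡14; β=5, v≡2 (mod 23); (14|23)=-1, (2|23)=+1; sign (−1)^1·-1^5·+1^1 = +1.
(a,b)_∞: sgn(-1592129)=−, sgn(-15921290)=−, so -1.
(a,b)_19: α=2, u≡14; β=6, v≡11 (mod 19); (14|19)=-1, (11|19)=+1; sign (−1)^0·-1^6·+1^2 = +1.
(a,b)_29: α=1, u≡13; β=3, v≡12 (mod 29); (13|29)=+1, (12|29)=-1; sign (−1)^0·+1^3·-1^1 = -1.
Ram(-1592129, -15921290) = {2, 29, 31, ∞}; no ℚ_2-point on the conic.

[2, 29, 31, inf]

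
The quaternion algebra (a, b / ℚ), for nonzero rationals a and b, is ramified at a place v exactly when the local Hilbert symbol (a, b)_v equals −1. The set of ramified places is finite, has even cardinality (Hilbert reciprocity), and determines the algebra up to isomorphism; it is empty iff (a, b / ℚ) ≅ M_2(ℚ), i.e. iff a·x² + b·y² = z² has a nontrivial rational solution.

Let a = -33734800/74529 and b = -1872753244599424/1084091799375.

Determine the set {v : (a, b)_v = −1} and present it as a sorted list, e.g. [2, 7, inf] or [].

[3, 13, 41, inf]

(a, b) ≡ (-697, -1326) mod (ℚ^×)²; places V = {2, 3, 5, 7, 11, 13, 17, 19, 41, ∞}.
(a,b)_2: α=4, β=7; u≡7, v≡1 (mod 8); ε(u)ε(v)=1·0, αω(v)=4·0, βω(u)=7·0; sum ≡ 0  ⇒  +1.
(a,b)_13: α=-2, u≡8; β=-3, v≡2 (mod 13); (8|13)=-1, (2|13)=-1; sign (−1)^0·-1^-3·-1^-2 = -1.
(a,b)_5: α=2, u≡2; β=-4, v≡4 (mod 5); (2|5)=-1, (4|5)=+1; sign (−1)^0·-1^-4·+1^2 = +1.
(a,b)_3: α=-2, u≡2; β=-7, v≡2 (mod 3); (2|3)=-1, (2|3)=-1; sign (−1)^0·-1^-7·-1^-2 = -1.
(a,b)_41: α=1, u≡15; β=2, v≡3 (mod 41); (15|41)=-1, (3|41)=-1; sign (−1)^0·-1^2·-1^1 = -1.
(a,b)_7: α=-2, u≡3; β=0, v≡4 (mod 7); (3|7)=-1, (4|7)=+1; sign (−1)^0·-1^0·+1^-2 = +1.
(a,b)_19: α=0, u≡9; β=-2, v≡17 (mod 19); (9|19)=+1, (17|19)=+1; sign (−1)^0·+1^-2·+1^0 = +1.
(a,b)_17: α=1, u≡10; β=3, v≡11 (mod 17); (10|17)=-1, (11|17)=-1; sign (−1)^0·-1^3·-1^1 = +1.
(a,b)_11: α=2, u≡7; β=6, v≡5 (mod 11); (7|11)=-1, (5|11)=+1; sign (−1)^0·-1^6·+1^2 = +1.
(a,b)_∞: sgn(-697)=−, sgn(-1326)=−, so -1.
Ram(-697, -1326) = {3, 13, 41, ∞}; no ℚ_3-point on the conic.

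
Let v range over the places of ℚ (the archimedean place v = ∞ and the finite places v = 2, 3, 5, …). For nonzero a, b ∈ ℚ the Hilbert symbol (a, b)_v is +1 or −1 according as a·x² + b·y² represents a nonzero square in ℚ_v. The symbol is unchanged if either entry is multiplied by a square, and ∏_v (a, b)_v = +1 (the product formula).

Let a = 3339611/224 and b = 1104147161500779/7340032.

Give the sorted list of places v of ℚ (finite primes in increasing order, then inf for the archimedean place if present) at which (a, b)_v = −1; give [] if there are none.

Mod squares: a ≡ 154, b ≡ 77. Check v ∈ {∞, 2, 3, 7, 11, 19, 29}.
v=∞: 154 > 0 and 77 > 0  ⇒  (a,b)_∞ = +1.
v=11: a=11^1·(≡3), b=11^3·(≡6) mod 11; (3|11)=+1, (6|11)=-1; (−1)^{1·3·5}·(+1)^3·(-1)^1 = +1.
v=7: a=7^-1·(≡4), b=7^-1·(≡1) mod 7; (4|7)=+1, (1|7)=+1; (−1)^{-1·-1·3}·(+1)^-1·(+1)^-1 = -1.
v=19: a=19^2·(≡10), b=19^4·(≡6) mod 19; (10|19)=-1, (6|19)=+1; (−1)^{2·4·9}·(-1)^4·(+1)^2 = +1.
v=2: v_2(a)=-5, v_2(b)=-20; units ≡ 5, 5 (mod 8); ε·ε+αω+βω = 0·0+-5·1+-20·1 ≡ 1  ⇒  (a,b)_2 = -1.
v=3: a=3^0·(≡1), b=3^2·(≡2) mod 3; (1|3)=+1, (2|3)=-1; (−1)^{0·2·1}·(+1)^2·(-1)^0 = +1.
v=29: a=29^2·(≡22), b=29^4·(≡3) mod 29; (22|29)=+1, (3|29)=-1; (−1)^{2·4·14}·(+1)^4·(-1)^2 = +1.
|Ram(154, 77)| = 2, even; anisotropic at {2, 7}.

[2, 7]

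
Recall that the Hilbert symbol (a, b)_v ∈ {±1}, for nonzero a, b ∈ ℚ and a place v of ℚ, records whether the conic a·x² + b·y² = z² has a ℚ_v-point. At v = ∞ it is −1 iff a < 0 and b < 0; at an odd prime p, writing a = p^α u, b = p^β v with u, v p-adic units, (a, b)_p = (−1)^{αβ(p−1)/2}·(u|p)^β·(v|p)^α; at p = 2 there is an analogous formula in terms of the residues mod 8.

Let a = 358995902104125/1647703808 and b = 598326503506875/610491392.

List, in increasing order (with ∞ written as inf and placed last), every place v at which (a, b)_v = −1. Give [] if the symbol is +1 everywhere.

Mod squares: a ≡ 408595, b ≡ 245157. Check v ∈ {∞, 2, 3, 5, 7, 11, 13, 17, 19, 23}.
v=5: a=5^3·(≡1), b=5^4·(≡3) mod 5; (1|5)=+1, (3|5)=-1; (−1)^{3·4·2}·(+1)^4·(-1)^3 = -1.
v=7: a=7^0·(≡3), b=7^-2·(≡5) mod 7; (3|7)=-1, (5|7)=-1; (−1)^{0·-2·3}·(-1)^-2·(-1)^0 = +1.
v=13: a=13^2·(≡8), b=13^2·(≡3) mod 13; (8|13)=-1, (3|13)=+1; (−1)^{2·2·6}·(-1)^2·(+1)^2 = +1.
v=3: a=3^14·(≡1), b=3^13·(≡2) mod 3; (1|3)=+1, (2|3)=-1; (−1)^{14·13·1}·(+1)^13·(-1)^14 = +1.
v=2: v_2(a)=-8, v_2(b)=-10; units ≡ 3, 5 (mod 8); ε·ε+αω+βω = 1·0+-8·1+-10·1 ≡ 0  ⇒  (a,b)_2 = +1.
v=23: a=23^-5·(≡8), b=23^-3·(≡19) mod 23; (8|23)=+1, (19|23)=-1; (−1)^{-5·-3·11}·(+1)^-3·(-1)^-5 = +1.
v=17: a=17^1·(≡6), b=17^1·(≡6) mod 17; (6|17)=-1, (6|17)=-1; (−1)^{1·1·8}·(-1)^1·(-1)^1 = +1.
v=11: a=11^1·(≡1), b=11^1·(≡1) mod 11; (1|11)=+1, (1|11)=+1; (−1)^{1·1·5}·(+1)^1·(+1)^1 = -1.
v=19: a=19^1·(≡17), b=19^1·(≡8) mod 19; (17|19)=+1, (8|19)=-1; (−1)^{1·1·9}·(+1)^1·(-1)^1 = +1.
v=∞: 408595 > 0 and 245157 > 0  ⇒  (a,b)_∞ = +1.
Ram(408595, 245157) = {5, 11}; no ℚ_5-point on the conic.

[5, 11]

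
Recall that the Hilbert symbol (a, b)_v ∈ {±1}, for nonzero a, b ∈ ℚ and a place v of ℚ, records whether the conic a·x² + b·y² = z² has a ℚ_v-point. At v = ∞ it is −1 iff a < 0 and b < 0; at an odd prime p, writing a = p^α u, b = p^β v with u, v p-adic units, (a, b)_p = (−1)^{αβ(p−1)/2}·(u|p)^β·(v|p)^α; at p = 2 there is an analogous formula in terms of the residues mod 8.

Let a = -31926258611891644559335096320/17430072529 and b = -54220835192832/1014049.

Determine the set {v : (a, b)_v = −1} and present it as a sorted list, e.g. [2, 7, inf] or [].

[5, inf]

Mod squares: a ≡ -27170, b ≡ -3927. Check v ∈ {∞, 2, 3, 5, 7, 11, 13, 17, 19, 47, 53}.
v=53: a=53^-4·(≡8), b=53^-2·(≡31) mod 53; (8|53)=-1, (31|53)=-1; (−1)^{-4·-2·26}·(-1)^-2·(-1)^-4 = +1.
v=47: a=47^-2·(≡43), b=47^0·(≡14) mod 47; (43|47)=-1, (14|47)=+1; (−1)^{-2·0·23}·(-1)^0·(+1)^-2 = +1.
v=∞: -27170 < 0 and -3927 < 0  ⇒  (a,b)_∞ = -1.
v=17: a=17^2·(≡9), b=17^3·(≡14) mod 17; (9|17)=+1, (14|17)=-1; (−1)^{2·3·8}·(+1)^3·(-1)^2 = +1.
v=19: a=19^1·(≡10), b=19^-2·(≡5) mod 19; (10|19)=-1, (5|19)=+1; (−1)^{1·-2·9}·(-1)^-2·(+1)^1 = +1.
v=3: a=3^10·(≡1), b=3^7·(≡2) mod 3; (1|3)=+1, (2|3)=-1; (−1)^{10·7·1}·(+1)^7·(-1)^10 = +1.
v=11: a=11^3·(≡5), b=11^1·(≡8) mod 11; (5|11)=+1, (8|11)=-1; (−1)^{3·1·5}·(+1)^1·(-1)^3 = +1.
v=7: a=7^2·(≡4), b=7^1·(≡3) mod 7; (4|7)=+1, (3|7)=-1; (−1)^{2·1·3}·(+1)^1·(-1)^2 = +1.
v=5: a=5^1·(≡4), b=5^0·(≡2) mod 5; (4|5)=+1, (2|5)=-1; (−1)^{1·0·2}·(+1)^0·(-1)^1 = -1.
v=13: a=13^3·(≡12), b=13^0·(≡3) mod 13; (12|13)=+1, (3|13)=+1; (−1)^{3·0·6}·(+1)^0·(+1)^3 = +1.
v=2: v_2(a)=37, v_2(b)=16; units ≡ 7, 1 (mod 8); ε·ε+αω+βω = 1·0+37·0+16·0 ≡ 0  ⇒  (a,b)_2 = +1.
|Ram(-27170, -3927)| = 2, even; anisotropic at {5, ∞}.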